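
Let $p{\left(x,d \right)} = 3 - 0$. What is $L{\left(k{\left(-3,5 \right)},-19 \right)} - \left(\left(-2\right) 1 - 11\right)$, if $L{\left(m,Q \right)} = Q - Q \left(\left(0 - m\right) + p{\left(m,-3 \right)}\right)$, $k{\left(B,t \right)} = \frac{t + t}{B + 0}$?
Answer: $\frac{343}{3} \approx 114.33$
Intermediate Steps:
$p{\left(x,d \right)} = 3$ ($p{\left(x,d \right)} = 3 + 0 = 3$)
$k{\left(B,t \right)} = \frac{2 t}{B}$
$L{\left(m,Q \right)} = Q - Q \left(3 - m\right)$ ($L{\left(m,Q \right)} = Q - Q \left(\left(0 - m\right) + 3\right) = Q - Q \left(- m + 3\right) = Q - Q \left(3 - m\right)$)
$L{\left(k{\left(-3,5 \right)},-19 \right)} - \left(\left(-2\right) 1 - 11\right) = - 19 \left(-2 + 2 \cdot 5 \frac{1}{-3}\right) - \left(\left(-2\right) 1 - 11\right) = - 19 \left(-2 + 2 \cdot 5 \left(- \frac{1}{3}\right)\right) - \left(-2 - 11\right) = - 19 \left(-2 - \frac{10}{3}\right) - -13 = \left(-19\right) \left(- \frac{16}{3}\right) + 13 = \frac{304}{3} + 13 = \frac{343}{3}$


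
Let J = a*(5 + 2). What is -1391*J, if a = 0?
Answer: 0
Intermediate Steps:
J = 0 (J = 0*(5 + 2) = 0*7 = 0)
-1391*J = -1391*0 = 0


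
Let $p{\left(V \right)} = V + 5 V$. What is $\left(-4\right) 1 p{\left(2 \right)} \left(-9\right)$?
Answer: $432$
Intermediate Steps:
$p{\left(V \right)} = 6 V$
$\left(-4\right) 1 p{\left(2 \right)} \left(-9\right) = \left(-4\right) 1 \cdot 6 \cdot 2 \left(-9\right) = \left(-4\right) 12 \left(-9\right) = \left(-48\right) \left(-9\right) = 432$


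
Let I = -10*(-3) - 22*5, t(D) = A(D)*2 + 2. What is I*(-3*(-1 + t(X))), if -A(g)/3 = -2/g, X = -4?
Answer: -480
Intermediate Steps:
A(g) = 6/g (A(g) = -(-6)/g = 6/g)
t(D) = 2 + 12/D (t(D) = (6/D)*2 + 2 = 12/D + 2 = 2 + 12/D)
I = -80 (I = 30 - 110 = -80)
I*(-3*(-1 + t(X))) = -(-240)*(-1 + (2 + 12/(-4))) = -(-240)*(-1 + (2 + 12*(-¼))) = -(-240)*(-1 + (2 - 3)) = -(-240)*(-1 - 1) = -(-240)*(-2) = -80*6 = -480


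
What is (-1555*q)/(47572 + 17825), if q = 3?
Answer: -1555/21799 ≈ -0.071334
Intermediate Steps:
(-1555*q)/(47572 + 17825) = (-1555*3)/(47572 + 17825) = -4665/65397 = -4665*1/65397 = -1555/21799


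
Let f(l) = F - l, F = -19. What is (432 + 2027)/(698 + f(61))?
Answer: 2459/618 ≈ 3.9790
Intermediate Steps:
f(l) = -19 - l
(432 + 2027)/(698 + f(61)) = (432 + 2027)/(698 + (-19 - 1*61)) = 2459/(698 + (-19 - 61)) = 2459/(698 - 80) = 2459/618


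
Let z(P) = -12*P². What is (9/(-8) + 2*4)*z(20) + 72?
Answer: -32928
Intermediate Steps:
(9/(-8) + 2*4)*z(20) + 72 = (9/(-8) + 2*4)*(-12*20²) + 72 = (9*(-⅛) + 8)*(-12*400) + 72 = (-9/8 + 8)*(-4800) + 72 = (55/8)*(-4800) + 72 = -33000 + 72 = -32928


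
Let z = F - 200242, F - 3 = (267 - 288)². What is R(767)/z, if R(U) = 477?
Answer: -477/199798 ≈ -0.0023874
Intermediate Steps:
F = 444 (F = 3 + (267 - 288)² = 3 + (-21)² = 3 + 441 = 444)
z = -199798 (z = 444 - 200242 = -199798)
R(767)/z = 477/(-199798) = 477*(-1/199798) = -477/199798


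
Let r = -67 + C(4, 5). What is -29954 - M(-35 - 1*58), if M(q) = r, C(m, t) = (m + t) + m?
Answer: -29900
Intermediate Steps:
C(m, t) = t + 2*m
r = -54 (r = -67 + (5 + 2*4) = -67 + (5 + 8) = -67 + 13 = -54)
M(q) = -54
-29954 - M(-35 - 1*58) = -29954 - 1*(-54) = -29954 + 54 = -29900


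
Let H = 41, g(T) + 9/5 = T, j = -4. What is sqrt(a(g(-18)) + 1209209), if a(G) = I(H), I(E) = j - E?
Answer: 2*sqrt(302291) ≈ 1099.6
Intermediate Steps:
g(T) = -9/5 + T
I(E) = -4 - E
a(G) = -45 (a(G) = -4 - 1*41 = -4 - 41 = -45)
sqrt(a(g(-18)) + 1209209) = sqrt(-45 + 1209209) = sqrt(1209164) = 2*sqrt(302291)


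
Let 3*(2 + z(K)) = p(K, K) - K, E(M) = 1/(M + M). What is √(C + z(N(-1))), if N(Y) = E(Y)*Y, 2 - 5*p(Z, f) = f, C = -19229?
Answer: I*√4326990/15 ≈ 138.68*I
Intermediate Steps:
E(M) = 1/(2*M)
p(Z, f) = ⅖ - f/5
N(Y) = ½ (N(Y) = (1/(2*Y))*Y = ½)
z(K) = -28/15 - 2*K/5 (z(K) = -2 + ((⅖ - K/5) - K)/3 = -2 + (⅖ - 6*K/5)/3 = -2 + (2/15 - 2*K/5) = -28/15 - 2*K/5)
√(C + z(N(-1))) = √(-19229 + (-28/15 - ⅖*½)) = √(-19229 + (-28/15 - ⅕)) = √(-19229 - 31/15) = √(-288466/15) = I*√4326990/15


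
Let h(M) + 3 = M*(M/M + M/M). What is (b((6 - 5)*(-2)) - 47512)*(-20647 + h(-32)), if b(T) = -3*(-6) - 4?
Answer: 983873572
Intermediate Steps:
b(T) = 14 (b(T) = 18 - 4 = 14)
h(M) = -3 + 2*M (h(M) = -3 + M*(M/M + M/M) = -3 + M*(1 + 1) = -3 + M*2 = -3 + 2*M)
(b((6 - 5)*(-2)) - 47512)*(-20647 + h(-32)) = (14 - 47512)*(-20647 + (-3 + 2*(-32))) = -47498*(-20647 + (-3 - 64)) = -47498*(-20647 - 67) = -47498*(-20714) = 983873572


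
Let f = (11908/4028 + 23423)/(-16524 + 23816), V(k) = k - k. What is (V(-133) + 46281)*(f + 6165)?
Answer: 1048113223149819/3671522 ≈ 2.8547e+8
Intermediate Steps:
V(k) = 0
f = 11794969/3671522 (f = (11908*(1/4028) + 23423)/7292 = (2977/1007 + 23423)*(1/7292) = (23589938/1007)*(1/7292) = 11794969/3671522 ≈ 3.2126)
(V(-133) + 46281)*(f + 6165) = (0 + 46281)*(11794969/3671522 + 6165) = 46281*(22646728099/3671522) = 1048113223149819/3671522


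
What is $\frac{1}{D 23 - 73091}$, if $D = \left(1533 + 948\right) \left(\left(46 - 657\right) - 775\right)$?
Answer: $- \frac{1}{79162409} \approx -1.2632 \cdot 10^{-8}$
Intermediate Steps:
$D = -3438666$ ($D = 2481 \left(-611 - 775\right) = 2481 \left(-1386\right) = -3438666$)
$\frac{1}{D 23 - 73091} = \frac{1}{\left(-3438666\right) 23 - 73091} = \frac{1}{-79089318 - 73091} = \frac{1}{-79162409} = - \frac{1}{79162409}$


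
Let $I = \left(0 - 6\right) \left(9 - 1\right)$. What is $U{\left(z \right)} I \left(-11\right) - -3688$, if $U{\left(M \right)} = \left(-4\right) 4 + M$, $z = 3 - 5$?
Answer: $-5816$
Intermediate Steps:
$z = -2$ ($z = 3 - 5 = -2$)
$U{\left(M \right)} = -16 + M$
$I = -48$ ($I = \left(-6\right) 8 = -48$)
$U{\left(z \right)} I \left(-11\right) - -3688 = \left(-16 - 2\right) \left(-48\right) \left(-11\right) - -3688 = \left(-18\right) \left(-48\right) \left(-11\right) + 3688 = 864 \left(-11\right) + 3688 = -9504 + 3688 = -5816$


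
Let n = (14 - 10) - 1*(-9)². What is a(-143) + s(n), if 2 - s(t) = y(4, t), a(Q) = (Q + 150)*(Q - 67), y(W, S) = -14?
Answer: -1454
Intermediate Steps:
a(Q) = (-67 + Q)*(150 + Q) (a(Q) = (150 + Q)*(-67 + Q) = (-67 + Q)*(150 + Q))
n = -77 (n = 4 - 1*81 = 4 - 81 = -77)
s(t) = 16 (s(t) = 2 - 1*(-14) = 2 + 14 = 16)
a(-143) + s(n) = (-10050 + (-143)² + 83*(-143)) + 16 = (-10050 + 20449 - 11869) + 16 = -1470 + 16 = -1454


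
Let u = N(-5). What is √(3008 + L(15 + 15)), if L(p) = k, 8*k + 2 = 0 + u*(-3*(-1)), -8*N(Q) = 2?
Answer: √192490/8 ≈ 54.842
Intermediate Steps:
N(Q) = -¼ (N(Q) = -⅛*2 = -¼)
u = -¼ ≈ -0.25000
k = -11/32 (k = -¼ + (0 - (-3)*(-1)/4)/8 = -¼ + (0 - ¼*3)/8 = -¼ + (0 - ¾)/8 = -¼ + (⅛)*(-¾) = -¼ - 3/32 = -11/32 ≈ -0.34375)
L(p) = -11/32
√(3008 + L(15 + 15)) = √(3008 - 11/32) = √(96245/32) = √192490/8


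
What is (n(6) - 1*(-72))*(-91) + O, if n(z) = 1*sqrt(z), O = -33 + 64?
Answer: -6521 - 91*sqrt(6) ≈ -6743.9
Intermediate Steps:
O = 31
n(z) = sqrt(z)
(n(6) - 1*(-72))*(-91) + O = (sqrt(6) - 1*(-72))*(-91) + 31 = (sqrt(6) + 72)*(-91) + 31 = (72 + sqrt(6))*(-91) + 31 = (-6552 - 91*sqrt(6)) + 31 = -6521 - 91*sqrt(6)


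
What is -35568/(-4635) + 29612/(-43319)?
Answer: 155946508/22309285 ≈ 6.9902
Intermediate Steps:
-35568/(-4635) + 29612/(-43319) = -35568*(-1/4635) + 29612*(-1/43319) = 3952/515 - 29612/43319 = 155946508/22309285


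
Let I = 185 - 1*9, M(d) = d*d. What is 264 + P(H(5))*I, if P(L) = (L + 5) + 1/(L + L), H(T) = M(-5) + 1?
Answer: 74404/13 ≈ 5723.4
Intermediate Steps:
M(d) = d**2
I = 176 (I = 185 - 9 = 176)
H(T) = 26 (H(T) = (-5)**2 + 1 = 25 + 1 = 26)
P(L) = 5 + L + 1/(2*L) (P(L) = (5 + L) + 1/(2*L) = 5 + L + 1/(2*L))
264 + P(H(5))*I = 264 + (5 + 26 + (1/2)/26)*176 = 264 + (5 + 26 + (1/2)*(1/26))*176 = 264 + (5 + 26 + 1/52)*176 = 264 + (1613/52)*176 = 264 + 70972/13 = 74404/13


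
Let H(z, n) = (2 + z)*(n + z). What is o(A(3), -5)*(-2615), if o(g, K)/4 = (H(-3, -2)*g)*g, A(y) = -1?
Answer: -52300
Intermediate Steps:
o(g, K) = 20*g² (o(g, K) = 4*((((-3)² + 2*(-2) + 2*(-3) - 2*(-3))*g)*g) = 4*(((9 - 4 - 6 + 6)*g)*g) = 4*((5*g)*g) = 4*(5*g²) = 20*g²)
o(A(3), -5)*(-2615) = (20*(-1)²)*(-2615) = (20*1)*(-2615) = 20*(-2615) = -52300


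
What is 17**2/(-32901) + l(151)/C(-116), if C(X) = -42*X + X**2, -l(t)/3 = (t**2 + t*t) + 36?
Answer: -2254952153/301504764 ≈ -7.4790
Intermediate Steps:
l(t) = -108 - 6*t**2 (l(t) = -3*((t**2 + t*t) + 36) = -3*((t**2 + t**2) + 36) = -3*(2*t**2 + 36) = -3*(36 + 2*t**2) = -108 - 6*t**2)
C(X) = X**2 - 42*X
17**2/(-32901) + l(151)/C(-116) = 17**2/(-32901) + (-108 - 6*151**2)/((-116*(-42 - 116))) = 289*(-1/32901) + (-108 - 6*22801)/((-116*(-158))) = -289/32901 + (-108 - 136806)/18328 = -289/32901 - 136914*1/18328 = -289/32901 - 68457/9164 = -2254952153/301504764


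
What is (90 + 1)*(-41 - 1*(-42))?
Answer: 91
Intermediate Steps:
(90 + 1)*(-41 - 1*(-42)) = 91*(-41 + 42) = 91*1 = 91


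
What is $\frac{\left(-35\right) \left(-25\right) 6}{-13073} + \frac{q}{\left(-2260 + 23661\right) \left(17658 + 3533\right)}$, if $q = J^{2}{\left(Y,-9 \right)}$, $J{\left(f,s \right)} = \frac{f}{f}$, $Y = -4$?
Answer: $- \frac{2380920089677}{5928717810143} \approx -0.40159$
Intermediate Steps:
$J{\left(f,s \right)} = 1$
$q = 1$ ($q = 1^{2} = 1$)
$\frac{\left(-35\right) \left(-25\right) 6}{-13073} + \frac{q}{\left(-2260 + 23661\right) \left(17658 + 3533\right)} = \frac{\left(-35\right) \left(-25\right) 6}{-13073} + 1 \frac{1}{\left(-2260 + 23661\right) \left(17658 + 3533\right)} = 875 \cdot 6 \left(- \frac{1}{13073}\right) + 1 \frac{1}{21401 \cdot 21191} = 5250 \left(- \frac{1}{13073}\right) + 1 \cdot \frac{1}{453508591} = - \frac{5250}{13073} + 1 \cdot \frac{1}{453508591} = - \frac{5250}{13073} + \frac{1}{453508591} = - \frac{2380920089677}{5928717810143}$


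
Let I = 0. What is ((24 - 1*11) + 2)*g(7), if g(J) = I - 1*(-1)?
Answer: 15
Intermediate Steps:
g(J) = 1 (g(J) = 0 - 1*(-1) = 0 + 1 = 1)
((24 - 1*11) + 2)*g(7) = ((24 - 1*11) + 2)*1 = ((24 - 11) + 2)*1 = (13 + 2)*1 = 15*1 = 15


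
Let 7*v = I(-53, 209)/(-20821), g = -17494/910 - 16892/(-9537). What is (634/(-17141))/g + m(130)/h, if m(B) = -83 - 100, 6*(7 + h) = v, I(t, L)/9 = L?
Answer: 69253954131885118428/2649657508716387815 ≈ 26.137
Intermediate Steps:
I(t, L) = 9*L
g = -75734279/4339335 (g = -17494*1/910 - 16892*(-1/9537) = -8747/455 + 16892/9537 = -75734279/4339335 ≈ -17.453)
v = -1881/145747 (v = ((9*209)/(-20821))/7 = (1881*(-1/20821))/7 = (1/7)*(-1881/20821) = -1881/145747 ≈ -0.012906)
h = -2041085/291494 (h = -7 + (1/6)*(-1881/145747) = -7 - 627/291494 = -2041085/291494 ≈ -7.0022)
m(B) = -183
(634/(-17141))/g + m(130)/h = (634/(-17141))/(-75734279/4339335) - 183/(-2041085/291494) = (634*(-1/17141))*(-4339335/75734279) - 183*(-291494/2041085) = -634/17141*(-4339335/75734279) + 53343402/2041085 = 2751138390/1298161276339 + 53343402/2041085 = 69253954131885118428/2649657508716387815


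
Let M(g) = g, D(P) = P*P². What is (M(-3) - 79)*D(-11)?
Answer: 109142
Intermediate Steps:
D(P) = P³
(M(-3) - 79)*D(-11) = (-3 - 79)*(-11)³ = -82*(-1331) = 109142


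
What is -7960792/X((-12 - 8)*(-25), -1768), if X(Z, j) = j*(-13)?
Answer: -995099/2873 ≈ -346.36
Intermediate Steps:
X(Z, j) = -13*j
-7960792/X((-12 - 8)*(-25), -1768) = -7960792/((-13*(-1768))) = -7960792/22984 = -7960792*1/22984 = -995099/2873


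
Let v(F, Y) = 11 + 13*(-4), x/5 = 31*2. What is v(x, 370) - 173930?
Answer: -173971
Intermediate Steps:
x = 310 (x = 5*(31*2) = 5*62 = 310)
v(F, Y) = -41 (v(F, Y) = 11 - 52 = -41)
v(x, 370) - 173930 = -41 - 173930 = -173971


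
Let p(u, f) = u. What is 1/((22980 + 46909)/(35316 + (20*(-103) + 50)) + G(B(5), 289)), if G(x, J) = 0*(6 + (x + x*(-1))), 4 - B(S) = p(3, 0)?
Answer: 33306/69889 ≈ 0.47656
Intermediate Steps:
B(S) = 1 (B(S) = 4 - 1*3 = 4 - 3 = 1)
G(x, J) = 0 (G(x, J) = 0*(6 + (x - x)) = 0*(6 + 0) = 0*6 = 0)
1/((22980 + 46909)/(35316 + (20*(-103) + 50)) + G(B(5), 289)) = 1/((22980 + 46909)/(35316 + (20*(-103) + 50)) + 0) = 1/(69889/(35316 + (-2060 + 50)) + 0) = 1/(69889/(35316 - 2010) + 0) = 1/(69889/33306 + 0) = 1/(69889/33306) = 33306/69889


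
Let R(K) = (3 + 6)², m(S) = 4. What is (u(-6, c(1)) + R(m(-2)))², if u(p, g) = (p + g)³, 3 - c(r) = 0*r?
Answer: 2916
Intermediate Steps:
c(r) = 3 (c(r) = 3 - 0*r = 3 - 1*0 = 3 + 0 = 3)
R(K) = 81 (R(K) = 9² = 81)
u(p, g) = (g + p)³
(u(-6, c(1)) + R(m(-2)))² = ((3 - 6)³ + 81)² = ((-3)³ + 81)² = (-27 + 81)² = 54² = 2916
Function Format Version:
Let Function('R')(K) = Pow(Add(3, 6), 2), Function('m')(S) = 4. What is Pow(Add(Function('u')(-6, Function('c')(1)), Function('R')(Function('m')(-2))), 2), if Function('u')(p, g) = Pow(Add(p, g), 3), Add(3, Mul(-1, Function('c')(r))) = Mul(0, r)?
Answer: 2916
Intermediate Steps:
Function('c')(r) = 3 (Function('c')(r) = Add(3, Mul(-1, Mul(0, r))) = Add(3, Mul(-1, 0)) = Add(3, 0) = 3)
Function('R')(K) = 81 (Function('R')(K) = Pow(9, 2) = 81)
Function('u')(p, g) = Pow(Add(g, p), 3)
Pow(Add(Function('u')(-6, Function('c')(1)), Function('R')(Function('m')(-2))), 2) = Pow(Add(Pow(Add(3, -6), 3), 81), 2) = Pow(Add(Pow(-3, 3), 81), 2) = Pow(Add(-27, 81), 2) = Pow(54, 2) = 2916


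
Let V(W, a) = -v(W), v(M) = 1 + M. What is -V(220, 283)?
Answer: 221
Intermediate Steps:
V(W, a) = -1 - W (V(W, a) = -(1 + W) = -1 - W)
-V(220, 283) = -(-1 - 1*220) = -(-1 - 220) = -1*(-221) = 221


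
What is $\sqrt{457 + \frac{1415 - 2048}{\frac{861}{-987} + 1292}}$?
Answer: $\frac{2 \sqrt{420265881385}}{60683} \approx 21.366$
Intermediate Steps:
$\sqrt{457 + \frac{1415 - 2048}{\frac{861}{-987} + 1292}} = \sqrt{457 - \frac{633}{861 \left(- \frac{1}{987}\right) + 1292}} = \sqrt{457 - \frac{633}{- \frac{41}{47} + 1292}} = \sqrt{457 - \frac{633}{\frac{60683}{47}}} = \sqrt{457 - \frac{29751}{60683}} = \sqrt{\frac{27702380}{60683}} = \frac{2 \sqrt{420265881385}}{60683}$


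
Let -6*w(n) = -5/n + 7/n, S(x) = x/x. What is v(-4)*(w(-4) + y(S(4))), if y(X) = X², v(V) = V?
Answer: -13/3 ≈ -4.3333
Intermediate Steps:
S(x) = 1
w(n) = -1/(3*n) (w(n) = -(-5/n + 7/n)/6 = -1/(3*n))
v(-4)*(w(-4) + y(S(4))) = -4*(-⅓/(-4) + 1²) = -4*(-⅓*(-¼) + 1) = -4*(1/12 + 1) = -4*13/12 = -13/3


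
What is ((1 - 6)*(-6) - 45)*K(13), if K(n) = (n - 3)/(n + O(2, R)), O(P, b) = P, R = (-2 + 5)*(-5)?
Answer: -10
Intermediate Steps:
R = -15 (R = 3*(-5) = -15)
K(n) = (-3 + n)/(2 + n) (K(n) = (n - 3)/(n + 2) = (-3 + n)/(2 + n))
((1 - 6)*(-6) - 45)*K(13) = ((1 - 6)*(-6) - 45)*((-3 + 13)/(2 + 13)) = (-5*(-6) - 45)*(10/15) = (30 - 45)*((1/15)*10) = -15*⅔ = -10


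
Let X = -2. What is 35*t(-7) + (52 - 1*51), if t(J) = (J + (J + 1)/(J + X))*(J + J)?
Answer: 9313/3 ≈ 3104.3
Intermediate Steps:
t(J) = 2*J*(J + (1 + J)/(-2 + J)) (t(J) = (J + (J + 1)/(J - 2))*(J + J) = (J + (1 + J)/(-2 + J))*(2*J) = 2*J*(J + (1 + J)/(-2 + J)))
35*t(-7) + (52 - 1*51) = 35*(2*(-7)*(1 + (-7)**2 - 1*(-7))/(-2 - 7)) + (52 - 1*51) = 35*(2*(-7)*(1 + 49 + 7)/(-9)) + (52 - 51) = 35*(2*(-7)*(-1/9)*57) + 1 = 35*(266/3) + 1 = 9310/3 + 1 = 9313/3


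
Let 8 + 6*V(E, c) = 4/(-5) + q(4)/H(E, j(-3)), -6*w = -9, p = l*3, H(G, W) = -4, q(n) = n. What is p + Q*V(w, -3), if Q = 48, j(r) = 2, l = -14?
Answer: -602/5 ≈ -120.40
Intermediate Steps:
p = -42 (p = -14*3 = -42)
w = 3/2 (w = -⅙*(-9) = 3/2 ≈ 1.5000)
V(E, c) = -49/30 (V(E, c) = -4/3 + (4/(-5) + 4/(-4))/6 = -4/3 + (4*(-⅕) + 4*(-¼))/6 = -4/3 + (-⅘ - 1)/6 = -4/3 + (⅙)*(-9/5) = -4/3 - 3/10 = -49/30)
p + Q*V(w, -3) = -42 + 48*(-49/30) = -42 - 392/5 = -602/5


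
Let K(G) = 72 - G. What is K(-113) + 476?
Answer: 661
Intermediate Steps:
K(-113) + 476 = (72 - 1*(-113)) + 476 = (72 + 113) + 476 = 185 + 476 = 661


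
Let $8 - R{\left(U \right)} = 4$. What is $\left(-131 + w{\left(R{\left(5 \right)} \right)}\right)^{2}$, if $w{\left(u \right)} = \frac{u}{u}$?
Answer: $16900$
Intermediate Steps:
$R{\left(U \right)} = 4$ ($R{\left(U \right)} = 8 - 4 = 4$)
$w{\left(u \right)} = 1$
$\left(-131 + w{\left(R{\left(5 \right)} \right)}\right)^{2} = \left(-131 + 1\right)^{2} = \left(-130\right)^{2} = 16900$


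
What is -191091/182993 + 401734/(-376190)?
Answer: -72700516576/34420068335 ≈ -2.1122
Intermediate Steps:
-191091/182993 + 401734/(-376190) = -191091*1/182993 + 401734*(-1/376190) = -191091/182993 - 200867/188095 = -72700516576/34420068335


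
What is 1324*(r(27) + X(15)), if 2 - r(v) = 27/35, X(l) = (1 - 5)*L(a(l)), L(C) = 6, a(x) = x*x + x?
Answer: -1055228/35 ≈ -30149.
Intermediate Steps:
a(x) = x + x**2 (a(x) = x**2 + x = x + x**2)
X(l) = -24 (X(l) = (1 - 5)*6 = -4*6 = -24)
r(v) = 43/35 (r(v) = 2 - 27/35 = 43/35)
1324*(r(27) + X(15)) = 1324*(43/35 - 24) = 1324*(-797/35) = -1055228/35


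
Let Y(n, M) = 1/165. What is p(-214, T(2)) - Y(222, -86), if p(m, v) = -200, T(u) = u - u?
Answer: -33001/165 ≈ -200.01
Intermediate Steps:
T(u) = 0
Y(n, M) = 1/165
p(-214, T(2)) - Y(222, -86) = -200 - 1*1/165 = -200 - 1/165 = -33001/165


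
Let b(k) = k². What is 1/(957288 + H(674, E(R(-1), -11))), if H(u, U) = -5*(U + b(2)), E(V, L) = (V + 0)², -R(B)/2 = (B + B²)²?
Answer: 1/957268 ≈ 1.0446e-6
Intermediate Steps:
R(B) = -2*(B + B²)²
E(V, L) = V²
H(u, U) = -20 - 5*U (H(u, U) = -5*(U + 2²) = -5*(U + 4) = -5*(4 + U) = -20 - 5*U)
1/(957288 + H(674, E(R(-1), -11))) = 1/(957288 + (-20 - 5*4*(1 - 1)⁴)) = 1/(957288 + (-20 - 5*(-2*1*0²)²)) = 1/(957288 + (-20 - 5*(-2*1*0)²)) = 1/(957288 + (-20 - 5*0²)) = 1/(957288 + (-20 - 5*0)) = 1/(957288 + (-20 + 0)) = 1/(957288 - 20) = 1/957268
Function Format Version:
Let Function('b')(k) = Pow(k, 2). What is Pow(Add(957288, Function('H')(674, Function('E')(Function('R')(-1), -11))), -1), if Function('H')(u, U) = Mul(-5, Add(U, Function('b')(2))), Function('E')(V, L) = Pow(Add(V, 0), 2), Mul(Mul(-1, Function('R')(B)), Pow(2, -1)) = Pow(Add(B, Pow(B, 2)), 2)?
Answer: Rational(1, 957268) ≈ 1.0446e-6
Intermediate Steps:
Function('R')(B) = Mul(-2, Pow(Add(B, Pow(B, 2)), 2))
Function('E')(V, L) = Pow(V, 2)
Function('H')(u, U) = Add(-20, Mul(-5, U)) (Function('H')(u, U) = Mul(-5, Add(U, Pow(2, 2))) = Mul(-5, Add(U, 4)) = Mul(-5, Add(4, U)) = Add(-20, Mul(-5, U)))
Pow(Add(957288, Function('H')(674, Function('E')(Function('R')(-1), -11))), -1) = Pow(Add(957288, Add(-20, Mul(-5, Pow(Mul(-2, Pow(-1, 2), Pow(Add(1, -1), 2)), 2)))), -1) = Pow(Add(957288, Add(-20, Mul(-5, Pow(Mul(-2, 1, Pow(0, 2)), 2)))), -1) = Pow(Add(957288, Add(-20, Mul(-5, Pow(Mul(-2, 1, 0), 2)))), -1) = Pow(Add(957288, Add(-20, Mul(-5, Pow(0, 2)))), -1) = Pow(Add(957288, Add(-20, Mul(-5, 0))), -1) = Pow(Add(957288, Add(-20, 0)), -1) = Pow(Add(957288, -20), -1) = Pow(957268, -1) = Rational(1, 957268)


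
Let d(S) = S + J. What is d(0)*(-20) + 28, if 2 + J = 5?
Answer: -32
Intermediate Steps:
J = 3 (J = -2 + 5 = 3)
d(S) = 3 + S (d(S) = S + 3 = 3 + S)
d(0)*(-20) + 28 = (3 + 0)*(-20) + 28 = 3*(-20) + 28 = -60 + 28 = -32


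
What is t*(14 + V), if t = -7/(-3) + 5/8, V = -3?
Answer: 781/24 ≈ 32.542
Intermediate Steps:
t = 71/24 (t = -7*(-⅓) + 5*(⅛) = 7/3 + 5/8 = 71/24 ≈ 2.9583)
t*(14 + V) = 71*(14 - 3)/24 = (71/24)*11 = 781/24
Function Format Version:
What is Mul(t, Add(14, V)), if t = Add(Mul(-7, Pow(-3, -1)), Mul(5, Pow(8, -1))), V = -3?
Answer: Rational(781, 24) ≈ 32.542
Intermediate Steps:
t = Rational(71, 24) (t = Add(Mul(-7, Rational(-1, 3)), Mul(5, Rational(1, 8))) = Add(Rational(7, 3), Rational(5, 8)) = Rational(71, 24) ≈ 2.9583)
Mul(t, Add(14, V)) = Mul(Rational(71, 24), Add(14, -3)) = Mul(Rational(71, 24), 11) = Rational(781, 24)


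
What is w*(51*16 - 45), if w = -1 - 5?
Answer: -4626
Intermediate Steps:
w = -6
w*(51*16 - 45) = -6*(51*16 - 45) = -6*(816 - 45) = -6*771 = -4626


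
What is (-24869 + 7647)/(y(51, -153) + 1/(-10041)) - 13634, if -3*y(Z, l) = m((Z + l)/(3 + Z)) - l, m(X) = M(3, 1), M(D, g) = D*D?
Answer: -7219633208/542215 ≈ -13315.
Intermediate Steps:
M(D, g) = D²
m(X) = 9 (m(X) = 3² = 9)
y(Z, l) = -3 + l/3 (y(Z, l) = -(9 - l)/3 = -3 + l/3)
(-24869 + 7647)/(y(51, -153) + 1/(-10041)) - 13634 = (-24869 + 7647)/((-3 + (⅓)*(-153)) + 1/(-10041)) - 13634 = -17222/((-3 - 51) - 1/10041) - 13634 = -17222/(-54 - 1/10041) - 13634 = -17222/(-542215/10041) - 13634 = -17222*(-10041/542215) - 13634 = 172926102/542215 - 13634 = -7219633208/542215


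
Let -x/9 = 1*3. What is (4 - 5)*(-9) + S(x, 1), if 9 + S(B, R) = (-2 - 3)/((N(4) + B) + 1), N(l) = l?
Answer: 5/22 ≈ 0.22727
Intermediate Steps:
x = -27 (x = -9*3 = -27)
S(B, R) = -9 - 5/(5 + B) (S(B, R) = -9 + (-2 - 3)/((4 + B) + 1) = -9 - 5/(5 + B))
(4 - 5)*(-9) + S(x, 1) = (4 - 5)*(-9) + (-50 - 9*(-27))/(5 - 27) = -1*(-9) + (-50 + 243)/(-22) = 9 - 1/22*193 = 9 - 193/22 = 5/22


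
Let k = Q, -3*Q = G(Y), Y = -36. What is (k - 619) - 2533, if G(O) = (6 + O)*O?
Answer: -3512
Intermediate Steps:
G(O) = O*(6 + O)
Q = -360 (Q = -(-12)*(6 - 36) = -(-12)*(-30) = -⅓*1080 = -360)
k = -360
(k - 619) - 2533 = (-360 - 619) - 2533 = -979 - 2533 = -3512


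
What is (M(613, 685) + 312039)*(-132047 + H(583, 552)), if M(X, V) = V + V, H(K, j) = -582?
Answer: -41567122261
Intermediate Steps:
M(X, V) = 2*V
(M(613, 685) + 312039)*(-132047 + H(583, 552)) = (2*685 + 312039)*(-132047 - 582) = (1370 + 312039)*(-132629) = 313409*(-132629) = -41567122261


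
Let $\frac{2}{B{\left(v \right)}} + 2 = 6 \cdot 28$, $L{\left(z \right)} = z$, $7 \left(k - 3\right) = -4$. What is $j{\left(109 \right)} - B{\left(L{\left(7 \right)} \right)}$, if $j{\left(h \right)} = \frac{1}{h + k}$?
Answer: $- \frac{199}{64740} \approx -0.0030738$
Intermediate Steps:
$k = \frac{17}{7}$ ($k = 3 + \frac{1}{7} \left(-4\right) = 3 - \frac{4}{7} = \frac{17}{7} \approx 2.4286$)
$j{\left(h \right)} = \frac{1}{\frac{17}{7} + h}$ ($j{\left(h \right)} = \frac{1}{h + \frac{17}{7}} = \frac{1}{\frac{17}{7} + h}$)
$B{\left(v \right)} = \frac{1}{83}$ ($B{\left(v \right)} = \frac{2}{-2 + 6 \cdot 28} = \frac{2}{-2 + 168} = \frac{2}{166} = 2 \cdot \frac{1}{166} = \frac{1}{83}$)
$j{\left(109 \right)} - B{\left(L{\left(7 \right)} \right)} = \frac{7}{17 + 7 \cdot 109} - \frac{1}{83} = \frac{7}{17 + 763} - \frac{1}{83} = \frac{7}{780} - \frac{1}{83} = - \frac{199}{64740}$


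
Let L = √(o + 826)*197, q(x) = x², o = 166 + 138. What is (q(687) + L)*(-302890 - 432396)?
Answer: -347032198134 - 144851342*√1130 ≈ -3.5190e+11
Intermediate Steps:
o = 304
L = 197*√1130 (L = √(304 + 826)*197 = √1130*197 = 197*√1130 ≈ 6622.3)
(q(687) + L)*(-302890 - 432396) = (687² + 197*√1130)*(-302890 - 432396) = (471969 + 197*√1130)*(-735286) = -347032198134 - 144851342*√1130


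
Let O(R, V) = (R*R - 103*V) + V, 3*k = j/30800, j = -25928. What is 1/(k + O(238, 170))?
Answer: 1650/64851137 ≈ 2.5443e-5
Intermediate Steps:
k = -463/1650 (k = (-25928/30800)/3 = (-25928*1/30800)/3 = (⅓)*(-463/550) = -463/1650 ≈ -0.28061)
O(R, V) = R² - 102*V (O(R, V) = (R² - 103*V) + V = R² - 102*V)
1/(k + O(238, 170)) = 1/(-463/1650 + (238² - 102*170)) = 1/(-463/1650 + (56644 - 17340)) = 1/(-463/1650 + 39304) = 1/(64851137/1650) = 1650/64851137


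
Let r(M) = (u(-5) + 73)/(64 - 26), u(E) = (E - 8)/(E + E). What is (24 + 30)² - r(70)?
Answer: 1107337/380 ≈ 2914.0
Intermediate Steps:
u(E) = (-8 + E)/(2*E) (u(E) = (-8 + E)/((2*E)) = (-8 + E)*(1/(2*E)) = (-8 + E)/(2*E))
r(M) = 743/380 (r(M) = ((½)*(-8 - 5)/(-5) + 73)/(64 - 26) = ((½)*(-⅕)*(-13) + 73)/38 = (13/10 + 73)*(1/38) = (743/10)*(1/38) = 743/380)
(24 + 30)² - r(70) = (24 + 30)² - 1*743/380 = 54² - 743/380 = 2916 - 743/380 = 1107337/380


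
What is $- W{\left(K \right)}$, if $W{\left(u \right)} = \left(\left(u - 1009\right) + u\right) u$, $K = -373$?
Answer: $-654615$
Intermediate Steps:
$W{\left(u \right)} = u \left(-1009 + 2 u\right)$ ($W{\left(u \right)} = \left(\left(-1009 + u\right) + u\right) u = \left(-1009 + 2 u\right) u = u \left(-1009 + 2 u\right)$)
$- W{\left(K \right)} = - \left(-373\right) \left(-1009 + 2 \left(-373\right)\right) = - \left(-373\right) \left(-1009 - 746\right) = - \left(-373\right) \left(-1755\right) = \left(-1\right) 654615 = -654615$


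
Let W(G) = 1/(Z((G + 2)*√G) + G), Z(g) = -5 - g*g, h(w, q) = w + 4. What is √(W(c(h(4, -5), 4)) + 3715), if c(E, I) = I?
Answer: √78107730/145 ≈ 60.951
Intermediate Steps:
h(w, q) = 4 + w
Z(g) = -5 - g²
W(G) = 1/(-5 + G - G*(2 + G)²) (W(G) = 1/((-5 - ((G + 2)*√G)²) + G) = 1/((-5 - ((2 + G)*√G)²) + G) = 1/((-5 - (√G*(2 + G))²) + G) = 1/((-5 - G*(2 + G)²) + G) = 1/(-5 + G - G*(2 + G)²))
√(W(c(h(4, -5), 4)) + 3715) = √(-1/(5 - 1*4 + 4*(2 + 4)²) + 3715) = √(-1/(5 - 4 + 4*6²) + 3715) = √(-1/(5 - 4 + 4*36) + 3715) = √(-1/(5 - 4 + 144) + 3715) = √(-1/145 + 3715) = √(538674/145) = √78107730/145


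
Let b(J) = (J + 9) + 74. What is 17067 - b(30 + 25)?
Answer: 16929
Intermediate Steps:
b(J) = 83 + J (b(J) = (9 + J) + 74 = 83 + J)
17067 - b(30 + 25) = 17067 - (83 + (30 + 25)) = 17067 - (83 + 55) = 17067 - 1*138 = 17067 - 138 = 16929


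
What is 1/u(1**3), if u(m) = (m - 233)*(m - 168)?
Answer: 1/38744 ≈ 2.5810e-5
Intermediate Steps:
u(m) = (-233 + m)*(-168 + m)
1/u(1**3) = 1/(39144 + (1**3)**2 - 401*1**3) = 1/(39144 + 1**2 - 401*1) = 1/(39144 + 1 - 401) = 1/38744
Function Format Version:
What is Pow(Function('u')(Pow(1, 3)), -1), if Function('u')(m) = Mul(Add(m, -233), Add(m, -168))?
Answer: Rational(1, 38744) ≈ 2.5810e-5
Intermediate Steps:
Function('u')(m) = Mul(Add(-233, m), Add(-168, m))
Pow(Function('u')(Pow(1, 3)), -1) = Pow(Add(39144, Pow(Pow(1, 3), 2), Mul(-401, Pow(1, 3))), -1) = Pow(Add(39144, Pow(1, 2), Mul(-401, 1)), -1) = Pow(Add(39144, 1, -401), -1) = Pow(38744, -1) = Rational(1, 38744)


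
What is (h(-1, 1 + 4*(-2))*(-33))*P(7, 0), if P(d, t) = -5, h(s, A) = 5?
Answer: 825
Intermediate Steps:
(h(-1, 1 + 4*(-2))*(-33))*P(7, 0) = (5*(-33))*(-5) = -165*(-5) = 825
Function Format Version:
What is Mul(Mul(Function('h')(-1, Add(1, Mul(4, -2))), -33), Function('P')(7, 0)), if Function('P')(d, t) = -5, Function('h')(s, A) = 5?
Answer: 825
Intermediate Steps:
Mul(Mul(Function('h')(-1, Add(1, Mul(4, -2))), -33), Function('P')(7, 0)) = Mul(Mul(5, -33), -5) = Mul(-165, -5) = 825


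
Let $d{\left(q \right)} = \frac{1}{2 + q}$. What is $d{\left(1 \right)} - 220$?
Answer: $- \frac{659}{3} \approx -219.67$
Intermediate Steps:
$d{\left(1 \right)} - 220 = \frac{1}{2 + 1} - 220 = \frac{1}{3} - 220 = - \frac{659}{3}$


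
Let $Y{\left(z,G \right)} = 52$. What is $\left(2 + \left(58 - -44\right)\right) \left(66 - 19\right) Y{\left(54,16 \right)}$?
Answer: $254176$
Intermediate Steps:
$\left(2 + \left(58 - -44\right)\right) \left(66 - 19\right) Y{\left(54,16 \right)} = \left(2 + \left(58 - -44\right)\right) \left(66 - 19\right) 52 = \left(2 + \left(58 + 44\right)\right) 47 \cdot 52 = \left(2 + 102\right) 47 \cdot 52 = 104 \cdot 47 \cdot 52 = 4888 \cdot 52 = 254176$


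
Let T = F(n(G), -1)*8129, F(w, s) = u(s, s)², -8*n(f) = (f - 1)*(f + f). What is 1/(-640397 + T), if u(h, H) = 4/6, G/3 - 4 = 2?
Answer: -9/5731057 ≈ -1.5704e-6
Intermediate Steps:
G = 18 (G = 12 + 3*2 = 12 + 6 = 18)
n(f) = -f*(-1 + f)/4 (n(f) = -(f - 1)*(f + f)/8 = -(-1 + f)*2*f/8 = -f*(-1 + f)/4)
u(h, H) = ⅔ (u(h, H) = 4*(⅙) = ⅔)
F(w, s) = 4/9 (F(w, s) = (⅔)² = 4/9)
T = 32516/9 (T = (4/9)*8129 = 32516/9 ≈ 3612.9)
1/(-640397 + T) = 1/(-640397 + 32516/9) = 1/(-5731057/9) = -9/5731057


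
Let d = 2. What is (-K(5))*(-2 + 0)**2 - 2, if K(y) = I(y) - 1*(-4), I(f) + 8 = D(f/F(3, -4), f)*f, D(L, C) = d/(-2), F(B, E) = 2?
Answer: 34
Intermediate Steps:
D(L, C) = -1 (D(L, C) = 2/(-2) = 2*(-1/2) = -1)
I(f) = -8 - f
K(y) = -4 - y (K(y) = (-8 - y) - 1*(-4) = (-8 - y) + 4 = -4 - y)
(-K(5))*(-2 + 0)**2 - 2 = (-(-4 - 1*5))*(-2 + 0)**2 - 2 = -(-4 - 5)*(-2)**2 - 2 = -1*(-9)*4 - 2 = 9*4 - 2 = 36 - 2 = 34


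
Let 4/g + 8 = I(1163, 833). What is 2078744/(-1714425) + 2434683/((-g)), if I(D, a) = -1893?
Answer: 7934928737409799/6857700 ≈ 1.1571e+9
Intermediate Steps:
g = -4/1901 (g = 4/(-8 - 1893) = 4/(-1901) = 4*(-1/1901) = -4/1901 ≈ -0.0021042)
2078744/(-1714425) + 2434683/((-g)) = 2078744/(-1714425) + 2434683/((-1*(-4/1901))) = 2078744*(-1/1714425) + 2434683/(4/1901) = -2078744/1714425 + 2434683*(1901/4) = -2078744/1714425 + 4628332383/4 = 7934928737409799/6857700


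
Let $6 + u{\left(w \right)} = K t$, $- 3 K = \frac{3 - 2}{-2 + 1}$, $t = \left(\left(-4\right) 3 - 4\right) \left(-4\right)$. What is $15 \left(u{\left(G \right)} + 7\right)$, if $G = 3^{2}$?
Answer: $335$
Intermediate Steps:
$G = 9$
$t = 64$ ($t = \left(-12 - 4\right) \left(-4\right) = \left(-16\right) \left(-4\right) = 64$)
$K = \frac{1}{3}$ ($K = - \frac{\left(3 - 2\right) \frac{1}{-2 + 1}}{3} = - \frac{1 \frac{1}{-1}}{3} = - \frac{1 \left(-1\right)}{3} = \left(- \frac{1}{3}\right) \left(-1\right) = \frac{1}{3} \approx 0.33333$)
$u{\left(w \right)} = \frac{46}{3}$ ($u{\left(w \right)} = -6 + \frac{1}{3} \cdot 64 = -6 + \frac{64}{3} = \frac{46}{3}$)
$15 \left(u{\left(G \right)} + 7\right) = 15 \left(\frac{46}{3} + 7\right) = 15 \cdot \frac{67}{3} = 335$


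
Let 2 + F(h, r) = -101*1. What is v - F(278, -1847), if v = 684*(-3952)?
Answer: -2703065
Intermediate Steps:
F(h, r) = -103 (F(h, r) = -2 - 101*1 = -2 - 101 = -103)
v = -2703168
v - F(278, -1847) = -2703168 - 1*(-103) = -2703168 + 103 = -2703065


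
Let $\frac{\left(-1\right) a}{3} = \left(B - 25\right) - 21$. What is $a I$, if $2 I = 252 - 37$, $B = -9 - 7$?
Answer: $19995$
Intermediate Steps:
$B = -16$ ($B = -9 - 7 = -16$)
$I = \frac{215}{2}$ ($I = \frac{252 - 37}{2} = \frac{1}{2} \cdot 215 = \frac{215}{2} \approx 107.5$)
$a = 186$ ($a = - 3 \left(\left(-16 - 25\right) - 21\right) = - 3 \left(-41 - 21\right) = \left(-3\right) \left(-62\right) = 186$)
$a I = 186 \cdot \frac{215}{2} = 19995$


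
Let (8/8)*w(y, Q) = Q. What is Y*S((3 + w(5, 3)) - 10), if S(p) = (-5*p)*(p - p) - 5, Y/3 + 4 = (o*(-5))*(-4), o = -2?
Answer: 660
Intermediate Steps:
w(y, Q) = Q
Y = -132 (Y = -12 + 3*(-2*(-5)*(-4)) = -12 + 3*(10*(-4)) = -12 + 3*(-40) = -12 - 120 = -132)
S(p) = -5 (S(p) = -5*p*0 - 5 = 0 - 5 = -5)
Y*S((3 + w(5, 3)) - 10) = -132*(-5) = 660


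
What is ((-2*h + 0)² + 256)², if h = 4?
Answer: 102400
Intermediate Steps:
((-2*h + 0)² + 256)² = ((-2*4 + 0)² + 256)² = ((-8 + 0)² + 256)² = ((-8)² + 256)² = (64 + 256)² = 320² = 102400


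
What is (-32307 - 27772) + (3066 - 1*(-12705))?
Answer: -44308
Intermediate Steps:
(-32307 - 27772) + (3066 - 1*(-12705)) = -60079 + (3066 + 12705) = -60079 + 15771 = -44308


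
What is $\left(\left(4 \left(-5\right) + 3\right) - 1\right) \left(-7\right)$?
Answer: $126$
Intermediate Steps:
$\left(\left(4 \left(-5\right) + 3\right) - 1\right) \left(-7\right) = \left(\left(-20 + 3\right) - 1\right) \left(-7\right) = \left(-17 - 1\right) \left(-7\right) = \left(-18\right) \left(-7\right) = 126$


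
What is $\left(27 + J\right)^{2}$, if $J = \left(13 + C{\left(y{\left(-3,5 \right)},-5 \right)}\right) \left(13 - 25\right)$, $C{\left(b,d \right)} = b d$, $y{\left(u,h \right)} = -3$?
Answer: $95481$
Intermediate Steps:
$J = -336$ ($J = \left(13 - -15\right) \left(13 - 25\right) = \left(13 + 15\right) \left(-12\right) = 28 \left(-12\right) = -336$)
$\left(27 + J\right)^{2} = \left(27 - 336\right)^{2} = \left(-309\right)^{2} = 95481$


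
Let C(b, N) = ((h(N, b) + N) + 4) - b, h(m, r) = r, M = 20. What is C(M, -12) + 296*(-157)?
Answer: -46480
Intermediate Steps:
C(b, N) = 4 + N (C(b, N) = ((b + N) + 4) - b = ((N + b) + 4) - b = (4 + N + b) - b = 4 + N)
C(M, -12) + 296*(-157) = (4 - 12) + 296*(-157) = -8 - 46472 = -46480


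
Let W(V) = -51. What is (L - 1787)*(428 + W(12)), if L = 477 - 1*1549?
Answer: -1077843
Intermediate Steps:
L = -1072 (L = 477 - 1549 = -1072)
(L - 1787)*(428 + W(12)) = (-1072 - 1787)*(428 - 51) = -2859*377 = -1077843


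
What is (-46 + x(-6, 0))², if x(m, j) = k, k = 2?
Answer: 1936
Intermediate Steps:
x(m, j) = 2
(-46 + x(-6, 0))² = (-46 + 2)² = (-44)² = 1936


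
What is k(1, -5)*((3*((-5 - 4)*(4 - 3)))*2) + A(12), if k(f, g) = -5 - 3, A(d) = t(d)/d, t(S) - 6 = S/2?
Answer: 433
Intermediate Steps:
t(S) = 6 + S/2
A(d) = (6 + d/2)/d
k(f, g) = -8
k(1, -5)*((3*((-5 - 4)*(4 - 3)))*2) + A(12) = -8*3*((-5 - 4)*(4 - 3))*2 + (½)*(12 + 12)/12 = -8*3*(-9*1)*2 + (½)*(1/12)*24 = -8*3*(-9)*2 + 1 = -(-216)*2 + 1 = -8*(-54) + 1 = 432 + 1 = 433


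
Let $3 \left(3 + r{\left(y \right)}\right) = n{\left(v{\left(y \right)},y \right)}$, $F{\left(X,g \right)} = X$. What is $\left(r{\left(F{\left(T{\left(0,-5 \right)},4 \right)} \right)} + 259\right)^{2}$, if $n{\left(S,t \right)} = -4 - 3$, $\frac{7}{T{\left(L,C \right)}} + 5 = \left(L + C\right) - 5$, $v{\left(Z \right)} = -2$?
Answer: $\frac{579121}{9} \approx 64347.0$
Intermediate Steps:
$T{\left(L,C \right)} = \frac{7}{-10 + C + L}$ ($T{\left(L,C \right)} = \frac{7}{-5 - \left(5 - C - L\right)} = \frac{7}{-5 + \left(-5 + C + L\right)} = \frac{7}{-10 + C + L}$)
$n{\left(S,t \right)} = -7$
$r{\left(y \right)} = - \frac{16}{3}$ ($r{\left(y \right)} = -3 + \frac{1}{3} \left(-7\right) = -3 - \frac{7}{3} = - \frac{16}{3}$)
$\left(r{\left(F{\left(T{\left(0,-5 \right)},4 \right)} \right)} + 259\right)^{2} = \left(- \frac{16}{3} + 259\right)^{2} = \left(\frac{761}{3}\right)^{2} = \frac{579121}{9}$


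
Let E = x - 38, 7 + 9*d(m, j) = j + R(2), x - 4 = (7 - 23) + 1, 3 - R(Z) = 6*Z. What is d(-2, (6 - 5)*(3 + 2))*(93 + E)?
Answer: -484/9 ≈ -53.778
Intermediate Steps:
R(Z) = 3 - 6*Z
x = -11 (x = 4 + ((7 - 23) + 1) = 4 + (-16 + 1) = 4 - 15 = -11)
d(m, j) = -16/9 + j/9 (d(m, j) = -7/9 + (j + (3 - 6*2))/9 = -7/9 + (j + (3 - 12))/9 = -7/9 + (j - 9)/9 = -7/9 + (-9 + j)/9 = -7/9 + (-1 + j/9) = -16/9 + j/9)
E = -49 (E = -11 - 38 = -49)
d(-2, (6 - 5)*(3 + 2))*(93 + E) = (-16/9 + ((6 - 5)*(3 + 2))/9)*(93 - 49) = (-16/9 + (1*5)/9)*44 = (-16/9 + (1/9)*5)*44 = (-16/9 + 5/9)*44 = -11/9*44 = -484/9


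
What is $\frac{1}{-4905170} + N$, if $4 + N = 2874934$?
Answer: $\frac{14102020388099}{4905170} \approx 2.8749 \cdot 10^{6}$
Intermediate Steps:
$N = 2874930$ ($N = -4 + 2874934 = 2874930$)
$\frac{1}{-4905170} + N = \frac{1}{-4905170} + 2874930 = - \frac{1}{4905170} + 2874930 = \frac{14102020388099}{4905170}$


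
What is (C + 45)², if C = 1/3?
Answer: 18496/9 ≈ 2055.1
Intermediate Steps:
C = ⅓ ≈ 0.33333
(C + 45)² = (⅓ + 45)² = (136/3)² = 18496/9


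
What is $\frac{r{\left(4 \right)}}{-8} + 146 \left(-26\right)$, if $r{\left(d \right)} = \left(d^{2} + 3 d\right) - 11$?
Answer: $- \frac{30385}{8} \approx -3798.1$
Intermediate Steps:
$r{\left(d \right)} = -11 + d^{2} + 3 d$
$\frac{r{\left(4 \right)}}{-8} + 146 \left(-26\right) = \frac{-11 + 4^{2} + 3 \cdot 4}{-8} + 146 \left(-26\right) = \left(-11 + 16 + 12\right) \left(- \frac{1}{8}\right) - 3796 = 17 \left(- \frac{1}{8}\right) - 3796 = - \frac{17}{8} - 3796 = - \frac{30385}{8}$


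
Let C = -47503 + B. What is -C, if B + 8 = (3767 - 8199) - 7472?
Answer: 59415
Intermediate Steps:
B = -11912 (B = -8 + ((3767 - 8199) - 7472) = -8 + (-4432 - 7472) = -8 - 11904 = -11912)
C = -59415 (C = -47503 - 11912 = -59415)
-C = -1*(-59415) = 59415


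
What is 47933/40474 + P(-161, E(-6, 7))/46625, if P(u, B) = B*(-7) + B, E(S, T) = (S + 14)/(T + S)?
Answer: 2232933373/1887100250 ≈ 1.1833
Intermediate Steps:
E(S, T) = (14 + S)/(S + T)
P(u, B) = -6*B (P(u, B) = -7*B + B = -6*B)
47933/40474 + P(-161, E(-6, 7))/46625 = 47933/40474 - 6*(14 - 6)/(-6 + 7)/46625 = 47933*(1/40474) - 6*8/1*(1/46625) = 47933/40474 - 6*8*(1/46625) = 47933/40474 - 48*1/46625 = 47933/40474 - 48/46625 = 2232933373/1887100250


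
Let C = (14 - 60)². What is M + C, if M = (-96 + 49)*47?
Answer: -93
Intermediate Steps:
M = -2209 (M = -47*47 = -2209)
C = 2116 (C = (-46)² = 2116)
M + C = -2209 + 2116 = -93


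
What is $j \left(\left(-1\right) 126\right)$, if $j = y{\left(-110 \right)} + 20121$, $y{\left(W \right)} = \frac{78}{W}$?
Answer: $- \frac{139433616}{55} \approx -2.5352 \cdot 10^{6}$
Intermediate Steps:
$j = \frac{1106616}{55}$ ($j = \frac{78}{-110} + 20121 = 78 \left(- \frac{1}{110}\right) + 20121 = - \frac{39}{55} + 20121 = \frac{1106616}{55} \approx 20120.0$)
$j \left(\left(-1\right) 126\right) = \frac{1106616 \left(\left(-1\right) 126\right)}{55} = \frac{1106616}{55} \left(-126\right) = - \frac{139433616}{55}$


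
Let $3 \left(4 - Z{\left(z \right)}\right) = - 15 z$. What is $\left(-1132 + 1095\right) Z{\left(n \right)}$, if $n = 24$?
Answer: $-4588$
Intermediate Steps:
$Z{\left(z \right)} = 4 + 5 z$ ($Z{\left(z \right)} = 4 - \frac{\left(-15\right) z}{3} = 4 + 5 z$)
$\left(-1132 + 1095\right) Z{\left(n \right)} = \left(-1132 + 1095\right) \left(4 + 5 \cdot 24\right) = - 37 \left(4 + 120\right) = \left(-37\right) 124 = -4588$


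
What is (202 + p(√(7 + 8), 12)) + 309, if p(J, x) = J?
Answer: 511 + √15 ≈ 514.87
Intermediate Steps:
(202 + p(√(7 + 8), 12)) + 309 = (202 + √(7 + 8)) + 309 = (202 + √15) + 309 = 511 + √15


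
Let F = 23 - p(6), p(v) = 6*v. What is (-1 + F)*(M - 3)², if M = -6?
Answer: -1134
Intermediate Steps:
F = -13 (F = 23 - 6*6 = 23 - 1*36 = 23 - 36 = -13)
(-1 + F)*(M - 3)² = (-1 - 13)*(-6 - 3)² = -14*(-9)² = -14*81 = -1134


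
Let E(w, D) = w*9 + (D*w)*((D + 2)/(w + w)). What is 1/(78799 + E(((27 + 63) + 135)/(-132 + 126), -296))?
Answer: 2/243947 ≈ 8.1985e-6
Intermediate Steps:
E(w, D) = 9*w + D*(2 + D)/2 (E(w, D) = 9*w + (D*w)*((2 + D)/((2*w))) = 9*w + (D*w)*((2 + D)*(1/(2*w))) = 9*w + (D*w)*((2 + D)/(2*w)) = 9*w + D*(2 + D)/2)
1/(78799 + E(((27 + 63) + 135)/(-132 + 126), -296)) = 1/(78799 + (-296 + (½)*(-296)² + 9*(((27 + 63) + 135)/(-132 + 126)))) = 1/(78799 + (-296 + (½)*87616 + 9*((90 + 135)/(-6)))) = 1/(78799 + (-296 + 43808 + 9*(225*(-⅙)))) = 1/(78799 + (-296 + 43808 + 9*(-75/2))) = 1/(78799 + (-296 + 43808 - 675/2)) = 1/(78799 + 86349/2) = 1/(243947/2) = 2/243947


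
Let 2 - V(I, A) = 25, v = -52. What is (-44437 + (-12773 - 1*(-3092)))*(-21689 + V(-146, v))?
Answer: 1175010016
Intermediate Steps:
V(I, A) = -23 (V(I, A) = 2 - 1*25 = 2 - 25 = -23)
(-44437 + (-12773 - 1*(-3092)))*(-21689 + V(-146, v)) = (-44437 + (-12773 - 1*(-3092)))*(-21689 - 23) = (-44437 + (-12773 + 3092))*(-21712) = (-44437 - 9681)*(-21712) = -54118*(-21712) = 1175010016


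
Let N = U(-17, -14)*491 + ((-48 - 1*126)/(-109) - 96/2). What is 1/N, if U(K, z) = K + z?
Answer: -109/1664147 ≈ -6.5499e-5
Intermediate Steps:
N = -1664147/109 (N = (-17 - 14)*491 + ((-48 - 1*126)/(-109) - 96/2) = -31*491 + ((-48 - 126)*(-1/109) - 96*½) = -15221 + (-174*(-1/109) - 48) = -15221 + (174/109 - 48) = -15221 - 5058/109 = -1664147/109 ≈ -15267.)
1/N = 1/(-1664147/109) = -109/1664147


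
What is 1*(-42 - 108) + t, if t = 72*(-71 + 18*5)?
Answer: 1218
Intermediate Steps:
t = 1368 (t = 72*(-71 + 90) = 72*19 = 1368)
1*(-42 - 108) + t = 1*(-42 - 108) + 1368 = 1*(-150) + 1368 = -150 + 1368 = 1218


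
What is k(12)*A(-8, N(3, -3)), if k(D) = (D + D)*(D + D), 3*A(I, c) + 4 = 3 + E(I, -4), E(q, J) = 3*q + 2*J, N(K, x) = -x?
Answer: -6336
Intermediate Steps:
E(q, J) = 2*J + 3*q
A(I, c) = -3 + I (A(I, c) = -4/3 + (3 + (2*(-4) + 3*I))/3 = -4/3 + (3 + (-8 + 3*I))/3 = -4/3 + (-5 + 3*I)/3 = -4/3 + (-5/3 + I) = -3 + I)
k(D) = 4*D² (k(D) = (2*D)*(2*D) = 4*D²)
k(12)*A(-8, N(3, -3)) = (4*12²)*(-3 - 8) = (4*144)*(-11) = 576*(-11) = -6336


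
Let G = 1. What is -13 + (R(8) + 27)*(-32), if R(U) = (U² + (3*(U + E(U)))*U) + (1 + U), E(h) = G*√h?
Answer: -9357 - 1536*√2 ≈ -11529.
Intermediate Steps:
E(h) = √h (E(h) = 1*√h = √h)
R(U) = 1 + U + U² + U*(3*U + 3*√U) (R(U) = (U² + (3*(U + √U))*U) + (1 + U) = (U² + (3*U + 3*√U)*U) + (1 + U) = (U² + U*(3*U + 3*√U)) + (1 + U) = 1 + U + U² + U*(3*U + 3*√U))
-13 + (R(8) + 27)*(-32) = -13 + ((1 + 8 + 3*8^(3/2) + 4*8²) + 27)*(-32) = -13 + ((1 + 8 + 3*(16*√2) + 4*64) + 27)*(-32) = -13 + ((1 + 8 + 48*√2 + 256) + 27)*(-32) = -13 + ((265 + 48*√2) + 27)*(-32) = -13 + (292 + 48*√2)*(-32) = -13 + (-9344 - 1536*√2) = -9357 - 1536*√2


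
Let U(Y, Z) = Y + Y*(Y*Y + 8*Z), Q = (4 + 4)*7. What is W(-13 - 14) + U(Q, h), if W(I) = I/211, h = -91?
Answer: 28464717/211 ≈ 1.3490e+5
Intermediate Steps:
W(I) = I/211 (W(I) = I*(1/211) = I/211)
Q = 56 (Q = 8*7 = 56)
U(Y, Z) = Y + Y*(Y² + 8*Z)
W(-13 - 14) + U(Q, h) = (-13 - 14)/211 + 56*(1 + 56² + 8*(-91)) = (1/211)*(-27) + 56*(1 + 3136 - 728) = -27/211 + 56*2409 = -27/211 + 134904 = 28464717/211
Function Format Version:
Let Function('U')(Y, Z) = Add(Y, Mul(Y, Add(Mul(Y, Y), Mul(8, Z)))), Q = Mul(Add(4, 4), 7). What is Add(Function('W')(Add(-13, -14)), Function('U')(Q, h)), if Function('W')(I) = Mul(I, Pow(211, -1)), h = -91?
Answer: Rational(28464717, 211) ≈ 1.3490e+5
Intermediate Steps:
Function('W')(I) = Mul(Rational(1, 211), I) (Function('W')(I) = Mul(I, Rational(1, 211)) = Mul(Rational(1, 211), I))
Q = 56 (Q = Mul(8, 7) = 56)
Function('U')(Y, Z) = Add(Y, Mul(Y, Add(Pow(Y, 2), Mul(8, Z))))
Add(Function('W')(Add(-13, -14)), Function('U')(Q, h)) = Add(Mul(Rational(1, 211), Add(-13, -14)), Mul(56, Add(1, Pow(56, 2), Mul(8, -91)))) = Add(Mul(Rational(1, 211), -27), Mul(56, Add(1, 3136, -728))) = Add(Rational(-27, 211), Mul(56, 2409)) = Add(Rational(-27, 211), 134904) = Rational(28464717, 211)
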